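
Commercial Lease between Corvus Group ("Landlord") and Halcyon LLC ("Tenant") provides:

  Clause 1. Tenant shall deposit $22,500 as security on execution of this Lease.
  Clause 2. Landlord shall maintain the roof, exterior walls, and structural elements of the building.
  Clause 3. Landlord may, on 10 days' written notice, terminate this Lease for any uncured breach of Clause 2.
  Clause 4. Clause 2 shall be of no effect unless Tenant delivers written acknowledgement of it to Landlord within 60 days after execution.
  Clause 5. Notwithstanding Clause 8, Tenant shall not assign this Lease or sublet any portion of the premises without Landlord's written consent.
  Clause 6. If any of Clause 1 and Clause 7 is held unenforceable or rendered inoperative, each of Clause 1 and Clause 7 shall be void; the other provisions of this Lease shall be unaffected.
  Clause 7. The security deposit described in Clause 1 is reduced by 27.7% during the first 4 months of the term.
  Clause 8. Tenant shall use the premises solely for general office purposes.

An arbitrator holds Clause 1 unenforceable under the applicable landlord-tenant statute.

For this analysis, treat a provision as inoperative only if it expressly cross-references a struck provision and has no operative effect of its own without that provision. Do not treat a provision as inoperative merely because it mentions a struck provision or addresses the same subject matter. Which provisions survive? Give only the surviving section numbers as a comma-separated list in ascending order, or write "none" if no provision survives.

Clause 1 is struck. Clause 7 has no operative effect of its own apart from Clause 1 and is therefore inoperative. Clause 6 declares Clause 1 and Clause 7 mutually dependent; since one of them has fallen, all of them are of no effect. The remainder continues in force under Clause 6. Clause 2, Clause 3, Clause 4, Clause 5, Clause 6, and Clause 8 remain in effect.

2, 3, 4, 5, 6, 8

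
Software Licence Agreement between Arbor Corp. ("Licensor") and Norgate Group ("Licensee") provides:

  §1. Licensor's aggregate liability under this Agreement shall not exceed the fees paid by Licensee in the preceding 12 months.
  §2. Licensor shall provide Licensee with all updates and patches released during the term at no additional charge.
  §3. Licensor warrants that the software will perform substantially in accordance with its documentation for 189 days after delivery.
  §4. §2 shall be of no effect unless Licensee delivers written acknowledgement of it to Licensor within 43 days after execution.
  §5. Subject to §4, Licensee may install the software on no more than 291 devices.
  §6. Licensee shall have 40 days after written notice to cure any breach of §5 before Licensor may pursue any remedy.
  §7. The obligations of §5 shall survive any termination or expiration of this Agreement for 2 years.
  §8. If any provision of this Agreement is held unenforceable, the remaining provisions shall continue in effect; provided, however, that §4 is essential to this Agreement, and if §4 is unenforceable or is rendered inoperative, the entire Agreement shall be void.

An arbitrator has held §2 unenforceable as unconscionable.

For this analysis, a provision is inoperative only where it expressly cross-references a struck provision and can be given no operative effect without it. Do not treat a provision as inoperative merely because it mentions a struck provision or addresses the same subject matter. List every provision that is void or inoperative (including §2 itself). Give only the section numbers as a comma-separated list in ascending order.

§2 is struck. §4 has no operative effect of its own apart from §2 and is therefore inoperative. §8 makes §4 an essential term, and §4 has been rendered inoperative by the cascade; under §8, the entire Agreement is therefore void. No provision of the Agreement survives.

1, 2, 3, 4, 5, 6, 7, 8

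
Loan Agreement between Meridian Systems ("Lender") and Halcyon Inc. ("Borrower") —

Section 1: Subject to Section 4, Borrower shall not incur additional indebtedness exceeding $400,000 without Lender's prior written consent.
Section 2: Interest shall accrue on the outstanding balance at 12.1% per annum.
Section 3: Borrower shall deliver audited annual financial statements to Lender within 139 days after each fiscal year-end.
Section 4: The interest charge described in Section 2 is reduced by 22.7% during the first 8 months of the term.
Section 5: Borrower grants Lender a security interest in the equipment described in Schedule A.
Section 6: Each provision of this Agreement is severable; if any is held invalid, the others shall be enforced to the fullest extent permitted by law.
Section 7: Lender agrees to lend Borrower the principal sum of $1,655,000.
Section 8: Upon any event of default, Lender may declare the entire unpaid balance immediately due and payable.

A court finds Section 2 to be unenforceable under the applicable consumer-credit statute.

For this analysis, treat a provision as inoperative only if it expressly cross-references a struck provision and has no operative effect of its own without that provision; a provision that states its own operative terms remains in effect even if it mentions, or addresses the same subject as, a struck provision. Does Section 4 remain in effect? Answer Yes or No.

Section 2 is struck. Section 4 does nothing except set the introductory reduction to the interest charge by reference to Section 2; with Section 2 gone it has no independent effect and is inoperative. Although Section 1 refers to Section 4, its operative terms do not depend on Section 4, so it remains in effect. Under the severability clause in Section 6, the remaining provisions continue in force. The provisions still in force are Section 1, Section 3, Section 5, Section 6, Section 7, and Section 8. Section 4 is among the inoperative provisions, so the answer is no.

No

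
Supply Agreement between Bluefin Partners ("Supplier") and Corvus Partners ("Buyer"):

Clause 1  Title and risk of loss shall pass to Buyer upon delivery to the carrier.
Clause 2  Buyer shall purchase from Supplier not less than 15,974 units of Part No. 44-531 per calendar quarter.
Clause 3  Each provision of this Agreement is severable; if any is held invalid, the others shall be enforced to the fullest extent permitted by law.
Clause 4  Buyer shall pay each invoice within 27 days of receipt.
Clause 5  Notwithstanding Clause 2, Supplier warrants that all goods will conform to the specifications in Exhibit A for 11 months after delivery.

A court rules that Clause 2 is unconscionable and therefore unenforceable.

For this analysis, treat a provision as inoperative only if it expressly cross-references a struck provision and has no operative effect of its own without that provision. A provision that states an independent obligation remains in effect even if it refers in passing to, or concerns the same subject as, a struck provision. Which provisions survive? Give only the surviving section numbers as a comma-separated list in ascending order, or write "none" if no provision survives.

1, 3, 4, 5

Clause 2 is struck. Although Clause 5 refers to Clause 2, its operative terms do not depend on Clause 2, so it remains in effect. Nothing else in the Agreement is defined by reference to Clause 2. Clause 3 is a severability clause and preserves every provision that can still be given independent effect. The provisions still in force are Clause 1, Clause 3, Clause 4, and Clause 5.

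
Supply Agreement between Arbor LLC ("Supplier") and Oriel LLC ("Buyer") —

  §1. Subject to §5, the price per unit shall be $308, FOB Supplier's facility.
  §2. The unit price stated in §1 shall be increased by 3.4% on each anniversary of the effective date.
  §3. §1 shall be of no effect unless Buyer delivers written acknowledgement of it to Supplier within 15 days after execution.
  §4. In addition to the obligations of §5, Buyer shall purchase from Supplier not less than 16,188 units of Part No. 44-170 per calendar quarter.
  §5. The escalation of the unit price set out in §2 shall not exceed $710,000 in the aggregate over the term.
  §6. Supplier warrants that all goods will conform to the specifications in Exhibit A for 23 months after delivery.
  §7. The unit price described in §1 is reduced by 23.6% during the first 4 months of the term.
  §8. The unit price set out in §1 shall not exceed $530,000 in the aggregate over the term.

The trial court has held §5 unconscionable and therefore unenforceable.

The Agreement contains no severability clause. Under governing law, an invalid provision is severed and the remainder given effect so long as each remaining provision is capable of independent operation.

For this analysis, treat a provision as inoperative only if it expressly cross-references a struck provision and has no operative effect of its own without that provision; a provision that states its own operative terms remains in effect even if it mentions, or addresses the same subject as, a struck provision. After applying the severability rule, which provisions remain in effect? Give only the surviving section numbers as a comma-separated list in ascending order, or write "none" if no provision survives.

1, 2, 3, 4, 6, 7, 8

§5 is struck. §1 mentions §5 but its own obligation stands independently of §5, so §1 is not affected. Although §4 refers to §5, its operative terms do not depend on §5, so it remains in effect. No other provision's operative terms depend on §5. Under the stated default rule, only provisions that cannot operate independently fall away; the rest are enforced. The provisions still in force are §1, §2, §3, §4, §6, §7, and §8.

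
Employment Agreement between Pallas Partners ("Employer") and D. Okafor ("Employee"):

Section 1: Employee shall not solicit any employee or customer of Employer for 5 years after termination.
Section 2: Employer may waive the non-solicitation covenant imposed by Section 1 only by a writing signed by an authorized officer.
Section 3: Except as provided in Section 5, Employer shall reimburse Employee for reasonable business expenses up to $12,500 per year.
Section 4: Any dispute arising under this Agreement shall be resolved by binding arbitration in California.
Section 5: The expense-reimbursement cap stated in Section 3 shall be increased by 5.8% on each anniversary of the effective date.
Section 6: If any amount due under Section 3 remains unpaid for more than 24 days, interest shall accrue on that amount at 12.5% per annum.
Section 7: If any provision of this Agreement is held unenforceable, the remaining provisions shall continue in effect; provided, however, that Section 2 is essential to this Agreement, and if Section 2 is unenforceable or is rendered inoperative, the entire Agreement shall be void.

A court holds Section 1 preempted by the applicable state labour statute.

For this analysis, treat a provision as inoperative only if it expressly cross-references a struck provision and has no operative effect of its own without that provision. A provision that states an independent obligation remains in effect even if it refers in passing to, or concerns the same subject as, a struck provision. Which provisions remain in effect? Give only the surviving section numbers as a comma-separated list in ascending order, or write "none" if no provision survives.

none

Section 1 is struck. Section 2 has no operative effect of its own apart from Section 1 and is therefore inoperative. Section 7 makes Section 2 an essential term, and Section 2 has been rendered inoperative by the cascade; under Section 7, the entire Agreement is therefore void. No provision of the Agreement survives.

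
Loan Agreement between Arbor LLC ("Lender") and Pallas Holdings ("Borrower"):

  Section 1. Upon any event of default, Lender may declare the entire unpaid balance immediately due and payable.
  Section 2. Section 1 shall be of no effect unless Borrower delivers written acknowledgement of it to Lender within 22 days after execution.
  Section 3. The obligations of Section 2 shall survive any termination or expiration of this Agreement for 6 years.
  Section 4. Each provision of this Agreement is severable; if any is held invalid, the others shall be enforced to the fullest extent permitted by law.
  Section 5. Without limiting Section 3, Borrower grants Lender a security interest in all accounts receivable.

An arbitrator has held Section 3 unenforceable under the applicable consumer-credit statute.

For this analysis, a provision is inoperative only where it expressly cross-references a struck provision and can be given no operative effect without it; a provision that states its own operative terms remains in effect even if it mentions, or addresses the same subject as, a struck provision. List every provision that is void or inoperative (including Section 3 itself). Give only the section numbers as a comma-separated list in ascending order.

Section 3 is struck. Although Section 5 refers to Section 3, its operative terms do not depend on Section 3, so it remains in effect. No other provision's operative terms depend on Section 3. Section 4 is a severability clause and preserves every provision that can still be given independent effect. The provisions still in force are Section 1, Section 2, Section 4, and Section 5.

3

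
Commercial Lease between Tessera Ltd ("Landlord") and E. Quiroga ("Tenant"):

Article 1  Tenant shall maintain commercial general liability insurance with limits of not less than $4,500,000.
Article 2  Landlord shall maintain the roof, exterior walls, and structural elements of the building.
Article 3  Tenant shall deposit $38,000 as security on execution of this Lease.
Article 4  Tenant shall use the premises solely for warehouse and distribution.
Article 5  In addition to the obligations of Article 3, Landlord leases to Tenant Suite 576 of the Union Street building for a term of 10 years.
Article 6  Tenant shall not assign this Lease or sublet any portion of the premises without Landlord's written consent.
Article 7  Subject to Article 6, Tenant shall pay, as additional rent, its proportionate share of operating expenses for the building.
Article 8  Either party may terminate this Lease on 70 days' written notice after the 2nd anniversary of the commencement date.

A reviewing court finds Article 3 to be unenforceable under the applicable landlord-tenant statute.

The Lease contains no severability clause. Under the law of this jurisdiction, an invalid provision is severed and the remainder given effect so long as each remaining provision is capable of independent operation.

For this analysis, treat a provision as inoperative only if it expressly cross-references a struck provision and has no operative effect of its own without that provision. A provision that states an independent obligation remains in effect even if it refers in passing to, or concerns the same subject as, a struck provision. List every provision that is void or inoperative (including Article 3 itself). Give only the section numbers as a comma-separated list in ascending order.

Article 3 is struck. Although Article 5 refers to Article 3, its operative terms do not depend on Article 3, so it remains in effect. No other provision's operative terms depend on Article 3. Under the stated default rule, only provisions that cannot operate independently fall away; the rest are enforced. That leaves Article 1, Article 2, Article 4, Article 5, Article 6, Article 7, and Article 8 in effect.

3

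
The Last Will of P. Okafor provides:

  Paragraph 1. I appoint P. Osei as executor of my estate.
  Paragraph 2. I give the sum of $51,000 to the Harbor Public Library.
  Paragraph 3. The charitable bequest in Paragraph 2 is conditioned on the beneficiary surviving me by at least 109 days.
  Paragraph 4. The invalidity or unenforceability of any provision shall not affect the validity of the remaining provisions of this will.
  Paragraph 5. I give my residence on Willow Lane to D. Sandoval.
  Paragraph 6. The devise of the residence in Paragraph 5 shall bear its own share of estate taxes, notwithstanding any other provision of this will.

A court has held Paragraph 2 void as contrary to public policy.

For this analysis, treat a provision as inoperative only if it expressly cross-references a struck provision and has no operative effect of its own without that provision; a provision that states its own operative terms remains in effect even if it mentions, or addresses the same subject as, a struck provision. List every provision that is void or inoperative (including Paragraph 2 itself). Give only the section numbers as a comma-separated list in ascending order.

2, 3

Paragraph 2 is struck. The only function of Paragraph 3 is the survivorship condition on Paragraph 2, so it cannot stand once Paragraph 2 is removed. Under the severability clause in Paragraph 4, the remaining provisions continue in force. The provisions still in force are Paragraph 1, Paragraph 4, Paragraph 5, and Paragraph 6.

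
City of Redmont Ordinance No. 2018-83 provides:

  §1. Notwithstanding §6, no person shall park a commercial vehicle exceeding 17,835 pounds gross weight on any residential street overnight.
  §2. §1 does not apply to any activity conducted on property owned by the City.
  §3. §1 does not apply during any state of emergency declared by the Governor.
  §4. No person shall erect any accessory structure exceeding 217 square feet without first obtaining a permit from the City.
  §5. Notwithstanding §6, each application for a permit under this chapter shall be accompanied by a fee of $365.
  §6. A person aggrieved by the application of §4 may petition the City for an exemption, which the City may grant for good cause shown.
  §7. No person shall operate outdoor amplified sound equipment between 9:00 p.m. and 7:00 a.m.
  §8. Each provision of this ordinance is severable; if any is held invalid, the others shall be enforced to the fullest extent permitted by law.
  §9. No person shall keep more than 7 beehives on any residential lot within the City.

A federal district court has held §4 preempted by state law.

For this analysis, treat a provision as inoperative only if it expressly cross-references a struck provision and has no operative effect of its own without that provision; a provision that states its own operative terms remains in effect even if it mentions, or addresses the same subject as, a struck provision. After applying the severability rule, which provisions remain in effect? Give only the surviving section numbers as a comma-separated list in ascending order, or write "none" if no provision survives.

1, 2, 3, 5, 7, 8, 9

§4 is struck. §6 has no operative effect of its own apart from §4 and is therefore inoperative. Although §5 refers to §6, its operative terms do not depend on §6, so it remains in effect. §1 mentions §6 but its own obligation stands independently of §6, so §1 is not affected. §8 is a severability clause and preserves every provision that can still be given independent effect. That leaves §1, §2, §3, §5, §7, §8, and §9 in effect.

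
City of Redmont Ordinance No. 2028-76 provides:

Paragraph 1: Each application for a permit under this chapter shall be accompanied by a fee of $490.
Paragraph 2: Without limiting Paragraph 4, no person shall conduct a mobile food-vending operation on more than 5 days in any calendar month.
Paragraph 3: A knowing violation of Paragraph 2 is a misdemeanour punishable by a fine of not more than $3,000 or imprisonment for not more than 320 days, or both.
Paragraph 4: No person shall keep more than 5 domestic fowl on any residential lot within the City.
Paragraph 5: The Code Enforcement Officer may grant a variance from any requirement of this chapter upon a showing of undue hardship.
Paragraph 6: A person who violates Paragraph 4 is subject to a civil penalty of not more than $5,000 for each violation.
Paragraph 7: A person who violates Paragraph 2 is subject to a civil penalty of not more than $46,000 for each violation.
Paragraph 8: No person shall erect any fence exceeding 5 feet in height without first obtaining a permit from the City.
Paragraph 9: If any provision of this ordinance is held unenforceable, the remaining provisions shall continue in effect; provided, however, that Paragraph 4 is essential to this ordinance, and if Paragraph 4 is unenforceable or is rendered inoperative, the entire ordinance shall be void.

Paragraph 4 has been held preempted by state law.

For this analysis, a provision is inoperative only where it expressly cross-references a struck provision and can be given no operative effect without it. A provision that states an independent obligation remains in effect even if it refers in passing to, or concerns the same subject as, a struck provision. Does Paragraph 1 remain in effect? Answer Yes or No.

No

Paragraph 4 is struck. The only function of Paragraph 6 is the civil penalty for violating Paragraph 4, so it cannot stand once Paragraph 4 is removed. Paragraph 9 makes Paragraph 4 an essential term, and Paragraph 4 is the provision held invalid; under Paragraph 9, the entire ordinance is therefore void. No provision of the ordinance survives. Paragraph 1 is among the inoperative provisions, so the answer is no.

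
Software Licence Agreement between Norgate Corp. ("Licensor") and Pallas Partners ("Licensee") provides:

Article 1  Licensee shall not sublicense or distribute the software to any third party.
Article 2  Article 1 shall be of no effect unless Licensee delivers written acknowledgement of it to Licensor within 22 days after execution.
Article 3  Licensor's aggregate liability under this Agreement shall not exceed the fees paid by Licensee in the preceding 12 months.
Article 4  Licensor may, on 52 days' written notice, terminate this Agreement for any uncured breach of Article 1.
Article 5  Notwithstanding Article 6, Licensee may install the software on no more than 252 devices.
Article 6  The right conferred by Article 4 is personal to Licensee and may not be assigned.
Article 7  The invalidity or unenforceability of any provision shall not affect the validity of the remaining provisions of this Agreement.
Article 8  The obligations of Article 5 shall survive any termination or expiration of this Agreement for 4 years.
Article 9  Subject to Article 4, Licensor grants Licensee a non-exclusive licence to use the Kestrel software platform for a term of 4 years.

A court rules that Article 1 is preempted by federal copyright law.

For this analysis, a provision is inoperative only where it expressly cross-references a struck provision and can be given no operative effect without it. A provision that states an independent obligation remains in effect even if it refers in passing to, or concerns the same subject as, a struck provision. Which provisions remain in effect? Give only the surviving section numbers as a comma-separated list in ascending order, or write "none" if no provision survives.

3, 5, 7, 8, 9

Article 1 is struck. Article 2 has no operative effect of its own apart from Article 1 and is therefore inoperative. Article 4 has no operative effect of its own apart from Article 1 and is therefore inoperative. The only function of Article 6 is the non-assignment of Article 4, so it cannot stand once Article 4 is removed. Article 5 mentions Article 6 but its own obligation stands independently of Article 6, so Article 5 is not affected. Article 9 mentions Article 4 but its own obligation stands independently of Article 4, so Article 9 is not affected. Under the severability clause in Article 7, the remaining provisions continue in force. Article 3, Article 5, Article 7, Article 8, and Article 9 remain in effect.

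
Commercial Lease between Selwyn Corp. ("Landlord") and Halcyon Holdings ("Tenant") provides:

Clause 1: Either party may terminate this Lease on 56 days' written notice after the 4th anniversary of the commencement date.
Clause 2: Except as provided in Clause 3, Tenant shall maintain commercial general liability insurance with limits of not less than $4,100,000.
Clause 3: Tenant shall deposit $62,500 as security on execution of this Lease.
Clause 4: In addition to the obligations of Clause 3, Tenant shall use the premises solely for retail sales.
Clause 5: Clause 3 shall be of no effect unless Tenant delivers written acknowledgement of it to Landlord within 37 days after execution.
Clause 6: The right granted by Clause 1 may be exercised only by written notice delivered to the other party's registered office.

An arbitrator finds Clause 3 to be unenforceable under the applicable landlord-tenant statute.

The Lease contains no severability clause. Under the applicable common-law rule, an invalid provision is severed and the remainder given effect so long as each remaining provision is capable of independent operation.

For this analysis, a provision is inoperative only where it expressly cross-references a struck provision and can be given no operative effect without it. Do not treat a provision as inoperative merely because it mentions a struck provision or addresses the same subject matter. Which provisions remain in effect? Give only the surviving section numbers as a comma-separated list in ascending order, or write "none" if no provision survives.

Clause 3 is struck. Clause 5 merely fixes the acknowledgement condition for Clause 3; with Clause 3 gone it has nothing to operate on and falls away. Although Clause 2 refers to Clause 3, its operative terms do not depend on Clause 3, so it remains in effect. Clause 4 mentions Clause 3 but its own obligation stands independently of Clause 3, so Clause 4 is not affected. Under the stated default rule, only provisions that cannot operate independently fall away; the rest are enforced. The provisions still in force are Clause 1, Clause 2, Clause 4, and Clause 6.

1, 2, 4, 6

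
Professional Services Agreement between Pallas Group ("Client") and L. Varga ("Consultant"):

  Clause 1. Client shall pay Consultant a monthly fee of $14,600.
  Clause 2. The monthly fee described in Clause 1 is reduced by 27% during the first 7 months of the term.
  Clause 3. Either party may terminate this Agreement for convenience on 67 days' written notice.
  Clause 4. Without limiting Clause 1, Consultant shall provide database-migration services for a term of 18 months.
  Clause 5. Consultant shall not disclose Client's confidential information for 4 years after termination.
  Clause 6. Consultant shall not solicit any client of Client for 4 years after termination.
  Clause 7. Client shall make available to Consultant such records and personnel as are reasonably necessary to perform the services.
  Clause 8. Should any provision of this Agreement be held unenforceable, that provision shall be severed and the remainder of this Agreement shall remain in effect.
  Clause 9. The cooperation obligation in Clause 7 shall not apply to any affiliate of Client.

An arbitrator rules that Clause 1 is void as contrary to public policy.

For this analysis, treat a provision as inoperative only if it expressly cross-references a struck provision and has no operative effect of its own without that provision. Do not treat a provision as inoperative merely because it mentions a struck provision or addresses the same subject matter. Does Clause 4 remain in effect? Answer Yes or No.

Clause 1 is struck. Clause 2 has no operative effect of its own apart from Clause 1 and is therefore inoperative. Clause 4 mentions Clause 1 but its own obligation stands independently of Clause 1, so Clause 4 is not affected. Clause 8 is a severability clause and preserves every provision that can still be given independent effect. Clause 3, Clause 4, Clause 5, Clause 6, Clause 7, Clause 8, and Clause 9 remain in effect. Clause 4 is among the surviving provisions, so the answer is yes.

Yes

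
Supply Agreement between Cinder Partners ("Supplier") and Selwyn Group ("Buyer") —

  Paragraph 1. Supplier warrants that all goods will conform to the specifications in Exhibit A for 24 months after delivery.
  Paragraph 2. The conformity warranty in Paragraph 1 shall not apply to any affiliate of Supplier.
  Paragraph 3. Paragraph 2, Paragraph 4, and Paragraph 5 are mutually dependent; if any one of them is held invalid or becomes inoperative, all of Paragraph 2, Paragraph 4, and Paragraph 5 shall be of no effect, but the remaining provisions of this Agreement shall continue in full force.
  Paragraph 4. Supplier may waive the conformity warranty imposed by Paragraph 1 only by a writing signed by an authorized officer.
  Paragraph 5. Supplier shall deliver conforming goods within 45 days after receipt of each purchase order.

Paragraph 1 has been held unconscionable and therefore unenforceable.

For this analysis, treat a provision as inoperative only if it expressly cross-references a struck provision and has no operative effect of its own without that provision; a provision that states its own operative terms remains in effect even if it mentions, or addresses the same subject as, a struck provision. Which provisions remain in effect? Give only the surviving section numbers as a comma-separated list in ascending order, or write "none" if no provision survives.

3

Paragraph 1 is struck. Paragraph 2 has no operative effect of its own apart from Paragraph 1 and is therefore inoperative. The only function of Paragraph 4 is the waiver condition for Paragraph 1, so it cannot stand once Paragraph 1 is removed. Paragraph 3 declares Paragraph 2, Paragraph 4, and Paragraph 5 mutually dependent; since one of them has fallen, all of them are of no effect. That brings down Paragraph 5 as well. The remainder continues in force under Paragraph 3. Only Paragraph 3 remains in effect.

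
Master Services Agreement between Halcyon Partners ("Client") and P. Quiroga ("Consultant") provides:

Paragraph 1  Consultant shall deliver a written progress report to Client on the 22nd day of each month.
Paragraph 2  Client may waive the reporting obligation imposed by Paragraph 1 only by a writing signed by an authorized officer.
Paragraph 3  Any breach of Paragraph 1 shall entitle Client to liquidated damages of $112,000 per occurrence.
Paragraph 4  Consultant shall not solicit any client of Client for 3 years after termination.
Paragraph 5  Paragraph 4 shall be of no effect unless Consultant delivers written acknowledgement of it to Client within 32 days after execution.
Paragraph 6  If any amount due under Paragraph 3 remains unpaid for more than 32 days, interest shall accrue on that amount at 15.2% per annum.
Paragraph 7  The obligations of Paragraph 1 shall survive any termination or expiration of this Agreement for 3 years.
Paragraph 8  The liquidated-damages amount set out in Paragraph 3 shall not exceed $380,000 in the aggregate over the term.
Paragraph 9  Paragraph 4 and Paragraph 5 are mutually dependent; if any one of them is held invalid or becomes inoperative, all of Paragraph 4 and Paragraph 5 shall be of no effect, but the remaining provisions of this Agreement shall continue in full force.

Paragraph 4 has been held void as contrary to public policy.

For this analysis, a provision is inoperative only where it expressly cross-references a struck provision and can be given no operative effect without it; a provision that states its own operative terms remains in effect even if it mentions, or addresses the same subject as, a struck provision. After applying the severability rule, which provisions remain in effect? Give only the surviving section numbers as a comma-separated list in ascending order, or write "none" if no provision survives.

1, 2, 3, 6, 7, 8, 9

Paragraph 4 is struck. Paragraph 5 has no operative effect of its own apart from Paragraph 4 and is therefore inoperative. Paragraph 9 declares Paragraph 4 and Paragraph 5 mutually dependent; since one of them has fallen, all of them are of no effect. The remainder continues in force under Paragraph 9. The provisions still in force are Paragraph 1, Paragraph 2, Paragraph 3, Paragraph 6, Paragraph 7, Paragraph 8, and Paragraph 9.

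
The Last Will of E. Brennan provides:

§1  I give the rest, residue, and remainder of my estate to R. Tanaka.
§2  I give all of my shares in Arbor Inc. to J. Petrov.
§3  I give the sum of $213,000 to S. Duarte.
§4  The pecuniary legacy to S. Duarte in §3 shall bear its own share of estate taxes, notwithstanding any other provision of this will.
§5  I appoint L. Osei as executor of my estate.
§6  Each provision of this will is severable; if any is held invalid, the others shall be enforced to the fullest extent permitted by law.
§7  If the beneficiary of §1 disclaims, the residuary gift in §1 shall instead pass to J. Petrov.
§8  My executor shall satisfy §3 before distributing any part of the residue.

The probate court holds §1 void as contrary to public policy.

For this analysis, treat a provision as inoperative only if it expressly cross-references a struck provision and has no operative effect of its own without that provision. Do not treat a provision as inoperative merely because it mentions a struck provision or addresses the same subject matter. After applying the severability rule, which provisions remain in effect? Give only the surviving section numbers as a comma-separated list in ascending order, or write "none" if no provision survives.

2, 3, 4, 5, 6, 8

§1 is struck. The only function of §7 is the alternative disposition for §1, so it cannot stand once §1 is removed. Under the severability clause in §6, the remaining provisions continue in force. §2, §3, §4, §5, §6, and §8 remain in effect.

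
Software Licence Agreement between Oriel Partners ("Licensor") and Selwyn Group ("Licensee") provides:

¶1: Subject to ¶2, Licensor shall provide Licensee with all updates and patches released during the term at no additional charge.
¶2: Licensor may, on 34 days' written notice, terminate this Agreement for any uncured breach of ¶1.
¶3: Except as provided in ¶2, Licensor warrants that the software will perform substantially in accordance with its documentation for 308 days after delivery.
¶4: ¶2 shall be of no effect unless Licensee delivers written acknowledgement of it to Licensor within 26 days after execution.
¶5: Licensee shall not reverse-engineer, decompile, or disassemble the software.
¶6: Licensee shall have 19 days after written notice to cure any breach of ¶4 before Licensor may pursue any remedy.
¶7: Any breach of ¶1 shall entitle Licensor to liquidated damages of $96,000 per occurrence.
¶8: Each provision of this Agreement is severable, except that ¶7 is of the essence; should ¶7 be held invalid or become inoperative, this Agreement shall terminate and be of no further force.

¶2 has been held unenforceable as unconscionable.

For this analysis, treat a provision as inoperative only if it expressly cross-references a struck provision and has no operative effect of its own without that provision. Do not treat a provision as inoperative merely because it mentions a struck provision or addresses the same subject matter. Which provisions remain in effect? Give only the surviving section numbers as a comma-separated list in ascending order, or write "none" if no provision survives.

¶2 is struck. ¶4 operates only by reference to ¶2, so it falls with ¶2. ¶6 has no operative effect of its own apart from ¶4 and is therefore inoperative. Although ¶1 refers to ¶2, its operative terms do not depend on ¶2, so it remains in effect. ¶3 mentions ¶2 but its own obligation stands independently of ¶2, so ¶3 is not affected. ¶8 makes ¶7 an essential term, but ¶7 is unaffected, so the severability proviso in ¶8 preserves the remaining provisions. The provisions still in force are ¶1, ¶3, ¶5, ¶7, and ¶8.

1, 3, 5, 7, 8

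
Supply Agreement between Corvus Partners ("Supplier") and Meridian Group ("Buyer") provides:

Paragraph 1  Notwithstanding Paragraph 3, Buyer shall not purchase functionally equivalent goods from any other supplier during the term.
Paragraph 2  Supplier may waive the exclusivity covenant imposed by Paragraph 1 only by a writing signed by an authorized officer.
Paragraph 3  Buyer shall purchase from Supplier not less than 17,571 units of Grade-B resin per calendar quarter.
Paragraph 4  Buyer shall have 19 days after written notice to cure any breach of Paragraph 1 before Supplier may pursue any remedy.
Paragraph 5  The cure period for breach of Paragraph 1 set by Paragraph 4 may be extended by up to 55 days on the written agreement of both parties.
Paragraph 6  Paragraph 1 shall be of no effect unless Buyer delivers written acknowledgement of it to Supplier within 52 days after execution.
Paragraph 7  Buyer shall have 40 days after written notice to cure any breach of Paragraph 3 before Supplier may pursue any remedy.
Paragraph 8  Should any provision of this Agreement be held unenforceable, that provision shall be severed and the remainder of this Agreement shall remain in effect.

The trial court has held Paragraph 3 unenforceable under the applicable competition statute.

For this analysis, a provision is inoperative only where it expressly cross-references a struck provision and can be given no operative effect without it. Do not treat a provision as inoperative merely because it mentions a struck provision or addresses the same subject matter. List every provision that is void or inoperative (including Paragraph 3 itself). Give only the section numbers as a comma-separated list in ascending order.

3, 7

Paragraph 3 is struck. Paragraph 7 has no operative effect of its own apart from Paragraph 3 and is therefore inoperative. Paragraph 1 mentions Paragraph 3 but its own obligation stands independently of Paragraph 3, so Paragraph 1 is not affected. Under the severability clause in Paragraph 8, the remaining provisions continue in force. That leaves Paragraph 1, Paragraph 2, Paragraph 4, Paragraph 5, Paragraph 6, and Paragraph 8 in effect.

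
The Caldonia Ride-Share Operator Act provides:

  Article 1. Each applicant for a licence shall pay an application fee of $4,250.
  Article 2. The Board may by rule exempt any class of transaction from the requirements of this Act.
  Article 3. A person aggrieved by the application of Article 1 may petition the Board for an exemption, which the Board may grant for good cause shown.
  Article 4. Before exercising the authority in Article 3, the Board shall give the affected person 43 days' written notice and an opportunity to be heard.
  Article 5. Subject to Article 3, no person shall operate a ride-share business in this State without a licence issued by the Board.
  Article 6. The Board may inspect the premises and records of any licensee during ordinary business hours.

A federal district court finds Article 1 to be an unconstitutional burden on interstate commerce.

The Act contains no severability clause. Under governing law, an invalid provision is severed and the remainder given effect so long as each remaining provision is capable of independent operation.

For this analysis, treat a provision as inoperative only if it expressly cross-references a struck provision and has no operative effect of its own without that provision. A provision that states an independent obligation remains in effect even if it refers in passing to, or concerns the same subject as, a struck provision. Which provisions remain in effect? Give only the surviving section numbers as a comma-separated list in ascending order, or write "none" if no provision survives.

Article 1 is struck. Article 3 has no operative effect of its own apart from Article 1 and is therefore inoperative. Article 4 operates only by reference to Article 3, so it falls with Article 3. Although Article 5 refers to Article 3, its operative terms do not depend on Article 3, so it remains in effect. With no severability clause, the stated default rule severs what cannot stand and enforces each remaining provision that can operate on its own. That leaves Article 2, Article 5, and Article 6 in effect.

2, 5, 6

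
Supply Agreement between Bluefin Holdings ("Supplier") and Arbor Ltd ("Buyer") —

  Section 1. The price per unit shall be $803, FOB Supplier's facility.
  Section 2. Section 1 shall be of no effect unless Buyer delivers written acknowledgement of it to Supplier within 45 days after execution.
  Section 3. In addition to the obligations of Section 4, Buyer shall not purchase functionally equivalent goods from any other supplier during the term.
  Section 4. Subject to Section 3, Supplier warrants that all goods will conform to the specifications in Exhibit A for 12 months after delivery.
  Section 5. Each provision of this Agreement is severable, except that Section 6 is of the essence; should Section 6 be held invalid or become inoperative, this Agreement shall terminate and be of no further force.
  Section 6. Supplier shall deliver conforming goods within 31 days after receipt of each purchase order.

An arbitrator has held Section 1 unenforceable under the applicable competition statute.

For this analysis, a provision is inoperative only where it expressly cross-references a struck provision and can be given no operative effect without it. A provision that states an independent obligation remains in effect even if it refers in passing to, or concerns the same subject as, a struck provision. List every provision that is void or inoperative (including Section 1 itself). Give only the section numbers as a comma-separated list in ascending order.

Section 1 is struck. Section 2 operates only by reference to Section 1, so it falls with Section 1. Section 5 makes Section 6 an essential term, but Section 6 is unaffected, so the severability proviso in Section 5 preserves the remaining provisions. The provisions still in force are Section 3, Section 4, Section 5, and Section 6.

1, 2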